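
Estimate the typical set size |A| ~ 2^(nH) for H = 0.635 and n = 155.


log2|A_typical| = nH = 155 * 0.635 = 98.425, so |A_typical| ~ 2^98.425 = 4.255e+29

4.255e+29


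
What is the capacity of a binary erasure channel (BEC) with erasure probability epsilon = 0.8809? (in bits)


C = 1 - epsilon = 1 - 0.8809 = 0.1191

0.1191 bits


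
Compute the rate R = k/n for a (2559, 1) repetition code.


Rate = k/n = 1/2559

1/2559


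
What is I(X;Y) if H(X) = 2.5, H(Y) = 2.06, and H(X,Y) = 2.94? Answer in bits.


I(X;Y) = H(X) + H(Y) - H(X,Y) = 2.5 + 2.06 - 2.94 = 1.62

1.62 bits


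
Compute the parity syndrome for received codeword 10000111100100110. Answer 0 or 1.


Syndrome = XOR of all bits = 1 XOR 0 XOR 0 XOR 0 XOR 0 XOR 1 XOR 1 XOR 1 XOR 1 XOR 0 XOR 0 XOR 1 XOR 0 XOR 0 XOR 1 XOR 1 XOR 0 = 0

0


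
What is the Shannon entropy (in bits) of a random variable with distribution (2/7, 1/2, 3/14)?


H = -sum(p_i * log2(p_i)). Terms: -(2/7)*log2(2/7) = 0.516387; -(1/2)*log2(1/2) = 0.500000; -(3/14)*log2(3/14) = 0.476227. H = 0.516387 + 0.500000 + 0.476227 = 1.4926

1.4926 bits


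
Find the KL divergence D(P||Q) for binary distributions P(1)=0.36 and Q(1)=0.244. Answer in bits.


KL = p*log2(p/q) + (1-p)*log2((1-p)/(1-q)) = 0.36*log2(0.36/0.244) + 0.64*log2(0.64/0.756) = 0.0482

0.0482 bits


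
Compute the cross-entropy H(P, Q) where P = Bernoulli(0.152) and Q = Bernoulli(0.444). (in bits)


H(P,Q) = -p*log2(q) - (1-p)*log2(1-q). -0.152*log2(0.444) = 0.178048; -0.848*log2(0.556) = 0.718123. H(P,Q) = 0.178048 + 0.718123 = 0.8962

0.8962 bits


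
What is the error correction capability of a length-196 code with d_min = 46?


Correction capability = floor((d-1)/2) = floor((46-1)/2) = 22

22 errors


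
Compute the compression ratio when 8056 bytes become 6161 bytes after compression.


Ratio = original / compressed = 8056 / 6161 = 1.3076

1.3076


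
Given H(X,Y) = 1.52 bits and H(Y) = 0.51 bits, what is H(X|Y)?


H(X|Y) = H(X,Y) - H(Y) = 1.52 - 0.51 = 1.01

1.01 bits


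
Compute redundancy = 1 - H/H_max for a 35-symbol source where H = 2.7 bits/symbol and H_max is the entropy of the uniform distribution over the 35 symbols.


H_max = log2(K) = log2(35) = 5.1293 bits/symbol. Redundancy = 1 - H/H_max = 1 - 2.7/5.1293 = 1 - 0.5264 = 0.4736

0.4736


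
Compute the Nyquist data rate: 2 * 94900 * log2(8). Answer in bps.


Rate = 2 * B * log2(M) = 2 * 94900 * 3.0 = 569400.0

569400.0 bps


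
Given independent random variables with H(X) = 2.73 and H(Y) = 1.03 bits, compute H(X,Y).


For independent variables, H(X,Y) = H(X) + H(Y) = 2.73 + 1.03 = 3.76

3.76 bits


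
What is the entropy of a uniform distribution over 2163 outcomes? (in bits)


H = log2(n) = log2(2163) = 11.0788

11.0788 bits


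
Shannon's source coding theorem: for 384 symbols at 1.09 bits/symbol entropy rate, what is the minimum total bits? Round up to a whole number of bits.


Minimum bits >= n * H = 384 * 1.09 = 418.56, rounded up to a whole number of bits = 419

419 bits


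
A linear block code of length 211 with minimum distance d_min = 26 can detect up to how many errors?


Detection capability = d_min - 1 = 26 - 1 = 25

25 errors


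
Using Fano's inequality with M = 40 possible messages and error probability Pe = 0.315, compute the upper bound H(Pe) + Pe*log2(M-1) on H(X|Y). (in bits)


H(Pe) = -Pe*log2(Pe) - (1-Pe)*log2(1-Pe) = -0.315*log2(0.315) - 0.685*log2(0.685) = 0.524972 + 0.373890 = 0.8989. Pe*log2(M-1) = 0.315*log2(39) = 1.664902. Bound = H(Pe) + Pe*log2(M-1) = 0.524972 + 0.373890 + 1.664902 = 2.5638

2.5638 bits


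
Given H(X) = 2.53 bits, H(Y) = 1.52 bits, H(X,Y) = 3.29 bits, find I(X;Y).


I(X;Y) = H(X) + H(Y) - H(X,Y) = 2.53 + 1.52 - 3.29 = 0.76

0.76 bits


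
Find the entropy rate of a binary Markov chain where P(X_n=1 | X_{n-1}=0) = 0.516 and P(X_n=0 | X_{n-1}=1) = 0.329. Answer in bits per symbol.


Stationary distribution: pi_0 = p10/(p01+p10) = 0.3893, pi_1 = 0.6107. Entropy rate H' = pi_0*H(p01) + pi_1*H(p10) = 0.3893*0.9993 + 0.6107*0.9139 = 0.9471

0.9471 bits/symbol


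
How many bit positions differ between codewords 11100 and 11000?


Count differing positions: . . ^ . . = 1 differences

1


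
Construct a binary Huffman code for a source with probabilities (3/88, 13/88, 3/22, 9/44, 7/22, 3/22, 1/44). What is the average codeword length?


Huffman construction (repeatedly merge the two least-probable nodes; each merge adds 1 bit to every symbol beneath it): 1/44 + 3/88 = 5/88; 5/88 + 3/22 = 17/88; 3/22 + 13/88 = 25/88; 17/88 + 9/44 = 35/88; 25/88 + 7/22 = 53/88; 35/88 + 53/88 = 1. Resulting codeword lengths (in the order the probabilities were given): (4, 3, 3, 2, 2, 3, 4). L_avg = sum(p_i * l_i) = 3/88*4 + 13/88*3 + 3/22*3 + 9/44*2 + 7/22*2 + 3/22*3 + 1/44*4 = 223/88 = 2.5341

2.5341 bits


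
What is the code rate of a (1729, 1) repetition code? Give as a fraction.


Rate = k/n = 1/1729

1/1729


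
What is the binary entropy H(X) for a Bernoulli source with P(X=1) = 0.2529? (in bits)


H = -p*log2(p) - (1-p)*log2(1-p). -0.2529*log2(0.2529) = 0.501592; -0.7471*log2(0.7471) = 0.314250. H = 0.501592 + 0.314250 = 0.8158

0.8158 bits


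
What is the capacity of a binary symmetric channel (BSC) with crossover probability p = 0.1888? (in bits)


H(p) = -p*log2(p) - (1-p)*log2(1-p) = -0.1888*log2(0.1888) - 0.8112*log2(0.8112) = 0.454077 + 0.244877 = 0.699. C = 1 - H(p) = 1 - 0.699 = 0.301

0.301 bits


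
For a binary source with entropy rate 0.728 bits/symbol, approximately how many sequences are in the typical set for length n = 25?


log2|A_typical| = nH = 25 * 0.728 = 18.2, so |A_typical| ~ 2^18.2 = 3.011e+05

3.011e+05


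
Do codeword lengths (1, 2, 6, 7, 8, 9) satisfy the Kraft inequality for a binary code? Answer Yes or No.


Kraft sum = sum(2^(-l_i)) = 0.7793, need <= 1. Result: satisfied (a binary prefix-free code with these lengths exists)

Yes


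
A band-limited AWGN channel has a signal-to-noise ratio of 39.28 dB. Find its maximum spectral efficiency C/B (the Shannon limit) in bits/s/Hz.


SNR_linear = 10^(39.28/10) = 8472.2741; C/B = log2(1 + SNR_linear) = log2(1 + 8472.2741) = 13.0487

13.0487 bits/s/Hz


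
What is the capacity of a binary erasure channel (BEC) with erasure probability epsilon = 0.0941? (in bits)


C = 1 - epsilon = 1 - 0.0941 = 0.9059

0.9059 bits


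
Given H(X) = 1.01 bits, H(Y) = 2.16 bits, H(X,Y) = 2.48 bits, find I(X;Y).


I(X;Y) = H(X) + H(Y) - H(X,Y) = 1.01 + 2.16 - 2.48 = 0.69

0.69 bits


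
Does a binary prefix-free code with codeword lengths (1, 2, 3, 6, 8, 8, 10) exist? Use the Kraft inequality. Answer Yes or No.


Kraft sum = sum(2^(-l_i)) = 0.8994, need <= 1. Result: satisfied (a binary prefix-free code with these lengths exists)

Yes


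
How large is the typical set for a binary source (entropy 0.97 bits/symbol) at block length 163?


log2|A_typical| = nH = 163 * 0.97 = 158.11, so |A_typical| ~ 2^158.11 = 3.943e+47

3.943e+47


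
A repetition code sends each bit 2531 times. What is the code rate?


Rate = k/n = 1/2531

1/2531


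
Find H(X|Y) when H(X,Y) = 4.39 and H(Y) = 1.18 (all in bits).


H(X|Y) = H(X,Y) - H(Y) = 4.39 - 1.18 = 3.21

3.21 bits


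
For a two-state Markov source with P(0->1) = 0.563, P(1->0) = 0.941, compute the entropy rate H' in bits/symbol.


Stationary distribution: pi_0 = p10/(p01+p10) = 0.6257, pi_1 = 0.3743. Entropy rate H' = pi_0*H(p01) + pi_1*H(p10) = 0.6257*0.9885 + 0.3743*0.3235 = 0.7396

0.7396 bits/symbol


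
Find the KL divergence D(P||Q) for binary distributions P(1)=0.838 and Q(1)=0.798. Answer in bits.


KL = p*log2(p/q) + (1-p)*log2((1-p)/(1-q)) = 0.838*log2(0.838/0.798) + 0.162*log2(0.162/0.202) = 0.0076

0.0076 bits


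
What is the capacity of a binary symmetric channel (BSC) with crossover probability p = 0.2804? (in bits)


H(p) = -p*log2(p) - (1-p)*log2(1-p) = -0.2804*log2(0.2804) - 0.7196*log2(0.7196) = 0.514377 + 0.341618 = 0.856. C = 1 - H(p) = 1 - 0.856 = 0.144

0.144 bits


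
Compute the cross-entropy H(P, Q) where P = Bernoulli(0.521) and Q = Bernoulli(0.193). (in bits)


H(P,Q) = -p*log2(q) - (1-p)*log2(1-q). -0.521*log2(0.193) = 1.236503; -0.479*log2(0.807) = 0.148183. H(P,Q) = 1.236503 + 0.148183 = 1.3847

1.3847 bits


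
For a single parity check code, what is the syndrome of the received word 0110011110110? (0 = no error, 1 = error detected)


Syndrome = XOR of all bits = 0 XOR 1 XOR 1 XOR 0 XOR 0 XOR 1 XOR 1 XOR 1 XOR 1 XOR 0 XOR 1 XOR 1 XOR 0 = 0

0


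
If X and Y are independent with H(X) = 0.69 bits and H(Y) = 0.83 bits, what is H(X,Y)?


For independent variables, H(X,Y) = H(X) + H(Y) = 0.69 + 0.83 = 1.52

1.52 bits


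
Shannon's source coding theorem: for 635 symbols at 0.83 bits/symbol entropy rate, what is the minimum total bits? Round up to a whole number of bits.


Minimum bits >= n * H = 635 * 0.83 = 527.05, rounded up to a whole number of bits = 528

528 bits


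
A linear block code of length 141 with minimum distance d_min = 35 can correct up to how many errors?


Correction capability = floor((d-1)/2) = floor((35-1)/2) = 17

17 errors


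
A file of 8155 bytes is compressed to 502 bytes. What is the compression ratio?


Ratio = original / compressed = 8155 / 502 = 16.245

16.245


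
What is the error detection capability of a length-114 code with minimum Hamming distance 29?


Detection capability = d_min - 1 = 29 - 1 = 28

28 errors


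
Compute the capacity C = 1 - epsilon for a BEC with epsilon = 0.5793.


C = 1 - epsilon = 1 - 0.5793 = 0.4207

0.4207 bits


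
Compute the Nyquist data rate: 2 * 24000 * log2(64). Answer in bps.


Rate = 2 * B * log2(M) = 2 * 24000 * 6.0 = 288000.0

288000.0 bps


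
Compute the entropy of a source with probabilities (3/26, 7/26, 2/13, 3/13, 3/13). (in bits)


H = -sum(p_i * log2(p_i)). Terms: -(3/26)*log2(3/26) = 0.359478; -(7/26)*log2(7/26) = 0.509677; -(2/13)*log2(2/13) = 0.415452; -(3/13)*log2(3/13) = 0.488187; -(3/13)*log2(3/13) = 0.488187. H = 0.359478 + 0.509677 + 0.415452 + 0.488187 + 0.488187 = 2.261

2.261 bits


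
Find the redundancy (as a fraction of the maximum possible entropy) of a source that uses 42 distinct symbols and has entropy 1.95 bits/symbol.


H_max = log2(K) = log2(42) = 5.3923 bits/symbol. Redundancy = 1 - H/H_max = 1 - 1.95/5.3923 = 1 - 0.3616 = 0.6384

0.6384


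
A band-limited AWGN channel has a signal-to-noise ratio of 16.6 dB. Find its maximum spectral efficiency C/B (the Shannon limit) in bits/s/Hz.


SNR_linear = 10^(16.6/10) = 45.7088; C/B = log2(1 + SNR_linear) = log2(1 + 45.7088) = 5.5456

5.5456 bits/s/Hz


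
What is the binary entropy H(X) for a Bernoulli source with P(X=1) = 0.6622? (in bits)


H = -p*log2(p) - (1-p)*log2(1-p). -0.6622*log2(0.6622) = 0.393785; -0.3378*log2(0.3378) = 0.528913. H = 0.393785 + 0.528913 = 0.9227

0.9227 bits


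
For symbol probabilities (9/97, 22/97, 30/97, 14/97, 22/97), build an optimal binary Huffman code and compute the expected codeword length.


Huffman construction (repeatedly merge the two least-probable nodes; each merge adds 1 bit to every symbol beneath it): 9/97 + 14/97 = 23/97; 22/97 + 22/97 = 44/97; 23/97 + 30/97 = 53/97; 44/97 + 53/97 = 1. Resulting codeword lengths (in the order the probabilities were given): (3, 2, 2, 3, 2). L_avg = sum(p_i * l_i) = 9/97*3 + 22/97*2 + 30/97*2 + 14/97*3 + 22/97*2 = 217/97 = 2.2371

2.2371 bits


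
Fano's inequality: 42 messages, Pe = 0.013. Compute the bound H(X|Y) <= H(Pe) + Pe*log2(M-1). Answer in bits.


H(Pe) = -Pe*log2(Pe) - (1-Pe)*log2(1-Pe) = -0.013*log2(0.013) - 0.987*log2(0.987) = 0.081449 + 0.018633 = 0.1001. Pe*log2(M-1) = 0.013*log2(41) = 0.069648. Bound = H(Pe) + Pe*log2(M-1) = 0.081449 + 0.018633 + 0.069648 = 0.1697

0.1697 bits


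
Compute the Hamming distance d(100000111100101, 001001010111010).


Count differing positions: ^ . ^ . . ^ ^ . ^ . ^ ^ ^ ^ ^ = 10 differences

10


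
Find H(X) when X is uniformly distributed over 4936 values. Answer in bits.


H = log2(n) = log2(4936) = 12.2691

12.2691 bits


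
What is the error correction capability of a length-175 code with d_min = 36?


Correction capability = floor((d-1)/2) = floor((36-1)/2) = 17

17 errors


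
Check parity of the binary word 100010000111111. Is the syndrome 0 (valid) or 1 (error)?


Syndrome = XOR of all bits = 1 XOR 0 XOR 0 XOR 0 XOR 1 XOR 0 XOR 0 XOR 0 XOR 0 XOR 1 XOR 1 XOR 1 XOR 1 XOR 1 XOR 1 = 0

0


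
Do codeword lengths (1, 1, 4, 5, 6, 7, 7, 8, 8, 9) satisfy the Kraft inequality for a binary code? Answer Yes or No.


Kraft sum = sum(2^(-l_i)) = 1.1348, need <= 1. Result: violated (a binary prefix-free code with these lengths cannot exist)

No


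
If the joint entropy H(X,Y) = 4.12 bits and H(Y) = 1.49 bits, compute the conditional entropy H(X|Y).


H(X|Y) = H(X,Y) - H(Y) = 4.12 - 1.49 = 2.63

2.63 bits


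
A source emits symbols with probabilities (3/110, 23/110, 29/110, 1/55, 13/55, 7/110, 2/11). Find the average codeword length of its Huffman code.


Huffman construction (repeatedly merge the two least-probable nodes; each merge adds 1 bit to every symbol beneath it): 1/55 + 3/110 = 1/22; 1/22 + 7/110 = 6/55; 6/55 + 2/11 = 16/55; 23/110 + 13/55 = 49/110; 29/110 + 16/55 = 61/110; 49/110 + 61/110 = 1. Resulting codeword lengths (in the order the probabilities were given): (5, 2, 2, 5, 2, 4, 3). L_avg = sum(p_i * l_i) = 3/110*5 + 23/110*2 + 29/110*2 + 1/55*5 + 13/55*2 + 7/110*4 + 2/11*3 = 269/110 = 2.4455

2.4455 bits


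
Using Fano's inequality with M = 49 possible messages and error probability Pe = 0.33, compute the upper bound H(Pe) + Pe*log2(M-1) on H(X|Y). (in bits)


H(Pe) = -Pe*log2(Pe) - (1-Pe)*log2(1-Pe) = -0.33*log2(0.33) - 0.67*log2(0.67) = 0.527822 + 0.387104 = 0.9149. Pe*log2(M-1) = 0.33*log2(48) = 1.843038. Bound = H(Pe) + Pe*log2(M-1) = 0.527822 + 0.387104 + 1.843038 = 2.758

2.758 bits


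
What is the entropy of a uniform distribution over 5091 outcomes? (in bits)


H = log2(n) = log2(5091) = 12.3137

12.3137 bits


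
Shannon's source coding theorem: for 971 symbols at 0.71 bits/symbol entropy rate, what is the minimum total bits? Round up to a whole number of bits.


Minimum bits >= n * H = 971 * 0.71 = 689.41, rounded up to a whole number of bits = 690

690 bits


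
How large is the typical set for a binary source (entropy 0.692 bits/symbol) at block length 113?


log2|A_typical| = nH = 113 * 0.692 = 78.196, so |A_typical| ~ 2^78.196 = 3.462e+23

3.462e+23


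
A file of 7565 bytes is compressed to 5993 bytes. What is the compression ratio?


Ratio = original / compressed = 7565 / 5993 = 1.2623

1.2623


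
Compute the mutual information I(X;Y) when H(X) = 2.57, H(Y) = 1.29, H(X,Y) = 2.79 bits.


I(X;Y) = H(X) + H(Y) - H(X,Y) = 2.57 + 1.29 - 2.79 = 1.07

1.07 bits


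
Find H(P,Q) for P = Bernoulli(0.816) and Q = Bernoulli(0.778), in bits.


H(P,Q) = -p*log2(q) - (1-p)*log2(1-q). -0.816*log2(0.778) = 0.295521; -0.184*log2(0.222) = 0.399532. H(P,Q) = 0.295521 + 0.399532 = 0.6951

0.6951 bits


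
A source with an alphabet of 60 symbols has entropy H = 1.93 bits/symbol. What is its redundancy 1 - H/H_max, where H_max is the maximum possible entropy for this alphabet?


H_max = log2(K) = log2(60) = 5.9069 bits/symbol. Redundancy = 1 - H/H_max = 1 - 1.93/5.9069 = 1 - 0.3267 = 0.6733

0.6733


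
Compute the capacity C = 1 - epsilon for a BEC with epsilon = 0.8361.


C = 1 - epsilon = 1 - 0.8361 = 0.1639

0.1639 bits


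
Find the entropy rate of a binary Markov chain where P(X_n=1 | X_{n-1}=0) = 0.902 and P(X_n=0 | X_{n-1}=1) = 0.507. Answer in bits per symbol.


Stationary distribution: pi_0 = p10/(p01+p10) = 0.3598, pi_1 = 0.6402. Entropy rate H' = pi_0*H(p01) + pi_1*H(p10) = 0.3598*0.4626 + 0.6402*0.9999 = 0.8065

0.8065 bits/symbol


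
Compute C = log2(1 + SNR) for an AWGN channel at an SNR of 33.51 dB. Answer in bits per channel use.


SNR_linear = 10^(33.51/10) = 2243.8819; C = log2(1 + SNR_linear) = log2(1 + 2243.8819) = 11.1324

11.1324 bits/channel use


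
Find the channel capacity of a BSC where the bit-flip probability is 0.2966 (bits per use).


H(p) = -p*log2(p) - (1-p)*log2(1-p) = -0.2966*log2(0.2966) - 0.7034*log2(0.7034) = 0.520061 + 0.357034 = 0.8771. C = 1 - H(p) = 1 - 0.8771 = 0.1229

0.1229 bits


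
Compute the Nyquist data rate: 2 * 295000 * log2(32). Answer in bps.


Rate = 2 * B * log2(M) = 2 * 295000 * 5.0 = 2950000.0

2950000.0 bps


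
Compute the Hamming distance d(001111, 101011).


Count differing positions: ^ . . ^ . . = 2 differences

2


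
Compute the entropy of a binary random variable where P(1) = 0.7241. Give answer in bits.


H = -p*log2(p) - (1-p)*log2(1-p). -0.7241*log2(0.7241) = 0.337242; -0.2759*log2(0.2759) = 0.512562. H = 0.337242 + 0.512562 = 0.8498

0.8498 bits


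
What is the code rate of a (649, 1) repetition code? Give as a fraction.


Rate = k/n = 1/649

1/649


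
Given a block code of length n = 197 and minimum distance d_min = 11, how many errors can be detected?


Detection capability = d_min - 1 = 11 - 1 = 10

10 errors


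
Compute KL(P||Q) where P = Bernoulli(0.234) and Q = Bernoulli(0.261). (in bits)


KL = p*log2(p/q) + (1-p)*log2((1-p)/(1-q)) = 0.234*log2(0.234/0.261) + 0.766*log2(0.766/0.739) = 0.0028

0.0028 bits


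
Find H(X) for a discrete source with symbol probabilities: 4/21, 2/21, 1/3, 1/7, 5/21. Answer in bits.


H = -sum(p_i * log2(p_i)). Terms: -(4/21)*log2(4/21) = 0.455680; -(2/21)*log2(2/21) = 0.323078; -(1/3)*log2(1/3) = 0.528321; -(1/7)*log2(1/7) = 0.401051; -(5/21)*log2(5/21) = 0.492950. H = 0.455680 + 0.323078 + 0.528321 + 0.401051 + 0.492950 = 2.2011

2.2011 bits


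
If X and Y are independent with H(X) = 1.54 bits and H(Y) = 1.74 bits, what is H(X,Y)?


For independent variables, H(X,Y) = H(X) + H(Y) = 1.54 + 1.74 = 3.28

3.28 bits


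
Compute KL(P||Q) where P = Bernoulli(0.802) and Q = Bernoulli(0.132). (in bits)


KL = p*log2(p/q) + (1-p)*log2((1-p)/(1-q)) = 0.802*log2(0.802/0.132) + 0.198*log2(0.198/0.868) = 1.6655

1.6655 bits


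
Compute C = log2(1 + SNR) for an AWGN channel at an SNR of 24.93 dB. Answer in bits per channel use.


SNR_linear = 10^(24.93/10) = 311.1716; C = log2(1 + SNR_linear) = log2(1 + 311.1716) = 8.2862

8.2862 bits/channel use


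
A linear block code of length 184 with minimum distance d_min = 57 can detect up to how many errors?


Detection capability = d_min - 1 = 57 - 1 = 56

56 errors


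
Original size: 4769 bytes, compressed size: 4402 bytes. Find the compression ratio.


Ratio = original / compressed = 4769 / 4402 = 1.0834

1.0834


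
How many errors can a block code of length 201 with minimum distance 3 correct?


Correction capability = floor((d-1)/2) = floor((3-1)/2) = 1

1 errors


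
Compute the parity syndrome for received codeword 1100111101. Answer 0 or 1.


Syndrome = XOR of all bits = 1 XOR 1 XOR 0 XOR 0 XOR 1 XOR 1 XOR 1 XOR 1 XOR 0 XOR 1 = 1

1


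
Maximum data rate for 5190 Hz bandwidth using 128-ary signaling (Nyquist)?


Rate = 2 * B * log2(M) = 2 * 5190 * 7.0 = 72660.0

72660.0 bps


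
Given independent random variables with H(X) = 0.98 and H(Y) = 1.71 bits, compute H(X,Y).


For independent variables, H(X,Y) = H(X) + H(Y) = 0.98 + 1.71 = 2.69

2.69 bits


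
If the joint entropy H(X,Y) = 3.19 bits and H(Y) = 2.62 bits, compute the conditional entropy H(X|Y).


H(X|Y) = H(X,Y) - H(Y) = 3.19 - 2.62 = 0.57

0.57 bits


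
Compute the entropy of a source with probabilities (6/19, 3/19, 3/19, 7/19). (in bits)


H = -sum(p_i * log2(p_i)). Terms: -(6/19)*log2(6/19) = 0.525147; -(3/19)*log2(3/19) = 0.420468; -(3/19)*log2(3/19) = 0.420468; -(7/19)*log2(7/19) = 0.530737. H = 0.525147 + 0.420468 + 0.420468 + 0.530737 = 1.8968

1.8968 bits


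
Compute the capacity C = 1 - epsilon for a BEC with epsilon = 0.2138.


C = 1 - epsilon = 1 - 0.2138 = 0.7862

0.7862 bits


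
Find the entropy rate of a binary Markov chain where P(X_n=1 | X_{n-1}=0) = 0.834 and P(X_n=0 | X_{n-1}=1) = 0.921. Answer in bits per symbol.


Stationary distribution: pi_0 = p10/(p01+p10) = 0.5248, pi_1 = 0.4752. Entropy rate H' = pi_0*H(p01) + pi_1*H(p10) = 0.5248*0.6485 + 0.4752*0.3986 = 0.5298

0.5298 bits/symbol


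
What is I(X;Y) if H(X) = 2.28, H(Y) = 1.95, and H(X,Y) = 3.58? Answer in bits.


I(X;Y) = H(X) + H(Y) - H(X,Y) = 2.28 + 1.95 - 3.58 = 0.65

0.65 bits


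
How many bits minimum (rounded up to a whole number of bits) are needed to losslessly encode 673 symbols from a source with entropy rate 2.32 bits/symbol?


Minimum bits >= n * H = 673 * 2.32 = 1561.36, rounded up to a whole number of bits = 1562

1562 bits


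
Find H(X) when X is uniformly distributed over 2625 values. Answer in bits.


H = log2(n) = log2(2625) = 11.3581

11.3581 bits


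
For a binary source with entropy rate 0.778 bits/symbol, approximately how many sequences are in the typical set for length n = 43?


log2|A_typical| = nH = 43 * 0.778 = 33.454, so |A_typical| ~ 2^33.454 = 1.177e+10

1.177e+10


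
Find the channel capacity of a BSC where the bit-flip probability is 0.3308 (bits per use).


H(p) = -p*log2(p) - (1-p)*log2(1-p) = -0.3308*log2(0.3308) - 0.6692*log2(0.6692) = 0.527946 + 0.387795 = 0.9157. C = 1 - H(p) = 1 - 0.9157 = 0.0843

0.0843 bits


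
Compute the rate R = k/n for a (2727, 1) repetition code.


Rate = k/n = 1/2727

1/2727


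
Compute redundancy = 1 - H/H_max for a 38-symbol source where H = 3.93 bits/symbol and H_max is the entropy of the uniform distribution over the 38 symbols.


H_max = log2(K) = log2(38) = 5.2479 bits/symbol. Redundancy = 1 - H/H_max = 1 - 3.93/5.2479 = 1 - 0.7489 = 0.2511

0.2511


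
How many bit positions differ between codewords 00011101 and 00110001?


Count differing positions: . . ^ . ^ ^ . . = 3 differences

3


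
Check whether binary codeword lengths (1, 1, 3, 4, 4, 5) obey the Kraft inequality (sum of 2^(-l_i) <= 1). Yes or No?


Kraft sum = sum(2^(-l_i)) = 1.2812, need <= 1. Result: violated (a binary prefix-free code with these lengths cannot exist)

No


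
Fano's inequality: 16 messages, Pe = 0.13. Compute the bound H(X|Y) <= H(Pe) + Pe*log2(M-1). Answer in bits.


H(Pe) = -Pe*log2(Pe) - (1-Pe)*log2(1-Pe) = -0.13*log2(0.13) - 0.87*log2(0.87) = 0.382644 + 0.174794 = 0.5574. Pe*log2(M-1) = 0.13*log2(15) = 0.507896. Bound = H(Pe) + Pe*log2(M-1) = 0.382644 + 0.174794 + 0.507896 = 1.0653

1.0653 bits


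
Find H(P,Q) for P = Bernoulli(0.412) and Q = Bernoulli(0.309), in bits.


H(P,Q) = -p*log2(q) - (1-p)*log2(1-q). -0.412*log2(0.309) = 0.698060; -0.588*log2(0.691) = 0.313547. H(P,Q) = 0.698060 + 0.313547 = 1.0116

1.0116 bits


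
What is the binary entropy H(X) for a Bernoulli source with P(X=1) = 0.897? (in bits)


H = -p*log2(p) - (1-p)*log2(1-p). -0.897*log2(0.897) = 0.140668; -0.103*log2(0.103) = 0.337766. H = 0.140668 + 0.337766 = 0.4784

0.4784 bits


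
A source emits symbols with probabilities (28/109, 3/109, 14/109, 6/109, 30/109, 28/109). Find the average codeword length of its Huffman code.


Huffman construction (repeatedly merge the two least-probable nodes; each merge adds 1 bit to every symbol beneath it): 3/109 + 6/109 = 9/109; 9/109 + 14/109 = 23/109; 23/109 + 28/109 = 51/109; 28/109 + 30/109 = 58/109; 51/109 + 58/109 = 1. Resulting codeword lengths (in the order the probabilities were given): (2, 4, 3, 4, 2, 2). L_avg = sum(p_i * l_i) = 28/109*2 + 3/109*4 + 14/109*3 + 6/109*4 + 30/109*2 + 28/109*2 = 250/109 = 2.2936

2.2936 bits


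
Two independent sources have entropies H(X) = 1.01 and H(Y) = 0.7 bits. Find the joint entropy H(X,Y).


For independent variables, H(X,Y) = H(X) + H(Y) = 1.01 + 0.7 = 1.71

1.71 bits


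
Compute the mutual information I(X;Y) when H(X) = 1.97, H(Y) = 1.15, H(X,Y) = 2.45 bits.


I(X;Y) = H(X) + H(Y) - H(X,Y) = 1.97 + 1.15 - 2.45 = 0.67

0.67 bits


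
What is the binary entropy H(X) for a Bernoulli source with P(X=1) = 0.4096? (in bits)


H = -p*log2(p) - (1-p)*log2(1-p). -0.4096*log2(0.4096) = 0.527447; -0.5904*log2(0.5904) = 0.448843. H = 0.527447 + 0.448843 = 0.9763

0.9763 bits


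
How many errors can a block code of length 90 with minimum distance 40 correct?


Correction capability = floor((d-1)/2) = floor((40-1)/2) = 19

19 errors


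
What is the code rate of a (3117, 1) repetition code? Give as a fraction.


Rate = k/n = 1/3117

1/3117


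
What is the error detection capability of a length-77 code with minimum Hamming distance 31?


Detection capability = d_min - 1 = 31 - 1 = 30

30 errors


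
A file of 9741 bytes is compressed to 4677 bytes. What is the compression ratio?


Ratio = original / compressed = 9741 / 4677 = 2.0827

2.0827


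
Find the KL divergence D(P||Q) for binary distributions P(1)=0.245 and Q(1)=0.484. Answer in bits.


KL = p*log2(p/q) + (1-p)*log2((1-p)/(1-q)) = 0.245*log2(0.245/0.484) + 0.755*log2(0.755/0.516) = 0.1739

0.1739 bits


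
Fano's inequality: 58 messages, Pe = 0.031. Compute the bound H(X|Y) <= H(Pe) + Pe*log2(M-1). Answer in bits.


H(Pe) = -Pe*log2(Pe) - (1-Pe)*log2(1-Pe) = -0.031*log2(0.031) - 0.969*log2(0.969) = 0.155359 + 0.044023 = 0.1994. Pe*log2(M-1) = 0.031*log2(57) = 0.180820. Bound = H(Pe) + Pe*log2(M-1) = 0.155359 + 0.044023 + 0.180820 = 0.3802

0.3802 bits


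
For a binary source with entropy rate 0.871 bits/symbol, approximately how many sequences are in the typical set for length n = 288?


log2|A_typical| = nH = 288 * 0.871 = 250.848, so |A_typical| ~ 2^250.848 = 3.257e+75

3.257e+75


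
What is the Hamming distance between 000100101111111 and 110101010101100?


Count differing positions: ^ ^ . . . ^ ^ ^ ^ . ^ . . ^ ^ = 9 differences

9


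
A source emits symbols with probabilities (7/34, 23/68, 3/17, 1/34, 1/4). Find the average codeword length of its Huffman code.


Huffman construction (repeatedly merge the two least-probable nodes; each merge adds 1 bit to every symbol beneath it): 1/34 + 3/17 = 7/34; 7/34 + 7/34 = 7/17; 1/4 + 23/68 = 10/17; 7/17 + 10/17 = 1. Resulting codeword lengths (in the order the probabilities were given): (2, 2, 3, 3, 2). L_avg = sum(p_i * l_i) = 7/34*2 + 23/68*2 + 3/17*3 + 1/34*3 + 1/4*2 = 75/34 = 2.2059

2.2059 bits


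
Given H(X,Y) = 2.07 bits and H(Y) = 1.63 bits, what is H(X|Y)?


H(X|Y) = H(X,Y) - H(Y) = 2.07 - 1.63 = 0.44

0.44 bits


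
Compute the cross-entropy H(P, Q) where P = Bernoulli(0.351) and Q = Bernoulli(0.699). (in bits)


H(P,Q) = -p*log2(q) - (1-p)*log2(1-q). -0.351*log2(0.699) = 0.181339; -0.649*log2(0.301) = 1.124175. H(P,Q) = 0.181339 + 1.124175 = 1.3055

1.3055 bits


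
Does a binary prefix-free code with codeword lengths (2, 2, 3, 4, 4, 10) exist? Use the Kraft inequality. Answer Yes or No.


Kraft sum = sum(2^(-l_i)) = 0.751, need <= 1. Result: satisfied (a binary prefix-free code with these lengths exists)

Yes


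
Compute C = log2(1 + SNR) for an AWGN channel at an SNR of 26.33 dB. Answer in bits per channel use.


SNR_linear = 10^(26.33/10) = 429.5364; C = log2(1 + SNR_linear) = log2(1 + 429.5364) = 8.75

8.75 bits/channel use


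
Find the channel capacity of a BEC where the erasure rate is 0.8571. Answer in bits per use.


C = 1 - epsilon = 1 - 0.8571 = 0.1429

0.1429 bits


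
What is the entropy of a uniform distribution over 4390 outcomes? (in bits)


H = log2(n) = log2(4390) = 12.1

12.1 bits


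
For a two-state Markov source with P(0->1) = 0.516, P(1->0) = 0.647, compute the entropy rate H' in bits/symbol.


Stationary distribution: pi_0 = p10/(p01+p10) = 0.5563, pi_1 = 0.4437. Entropy rate H' = pi_0*H(p01) + pi_1*H(p10) = 0.5563*0.9993 + 0.4437*0.9367 = 0.9715

0.9715 bits/symbol


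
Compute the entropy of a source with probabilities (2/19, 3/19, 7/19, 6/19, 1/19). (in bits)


H = -sum(p_i * log2(p_i)). Terms: -(2/19)*log2(2/19) = 0.341887; -(3/19)*log2(3/19) = 0.420468; -(7/19)*log2(7/19) = 0.530737; -(6/19)*log2(6/19) = 0.525147; -(1/19)*log2(1/19) = 0.223575. H = 0.341887 + 0.420468 + 0.530737 + 0.525147 + 0.223575 = 2.0418

2.0418 bits


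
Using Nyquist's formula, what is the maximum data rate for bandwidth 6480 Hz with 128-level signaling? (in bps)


Rate = 2 * B * log2(M) = 2 * 6480 * 7.0 = 90720.0

90720.0 bps


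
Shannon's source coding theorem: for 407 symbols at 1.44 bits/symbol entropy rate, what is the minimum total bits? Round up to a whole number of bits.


Minimum bits >= n * H = 407 * 1.44 = 586.08, rounded up to a whole number of bits = 587

587 bits


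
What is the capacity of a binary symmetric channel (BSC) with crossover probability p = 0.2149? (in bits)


H(p) = -p*log2(p) - (1-p)*log2(1-p) = -0.2149*log2(0.2149) - 0.7851*log2(0.7851) = 0.476705 + 0.274040 = 0.7507. C = 1 - H(p) = 1 - 0.7507 = 0.2493

0.2493 bits


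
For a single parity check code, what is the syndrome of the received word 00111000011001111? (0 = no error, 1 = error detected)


Syndrome = XOR of all bits = 0 XOR 0 XOR 1 XOR 1 XOR 1 XOR 0 XOR 0 XOR 0 XOR 0 XOR 1 XOR 1 XOR 0 XOR 0 XOR 1 XOR 1 XOR 1 XOR 1 = 1

1


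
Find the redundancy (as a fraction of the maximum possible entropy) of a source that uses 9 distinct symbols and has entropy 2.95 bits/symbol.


H_max = log2(K) = log2(9) = 3.1699 bits/symbol. Redundancy = 1 - H/H_max = 1 - 2.95/3.1699 = 1 - 0.9306 = 0.0694

0.0694


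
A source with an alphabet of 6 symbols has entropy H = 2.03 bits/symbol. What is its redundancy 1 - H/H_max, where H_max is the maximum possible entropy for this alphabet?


H_max = log2(K) = log2(6) = 2.585 bits/symbol. Redundancy = 1 - H/H_max = 1 - 2.03/2.585 = 1 - 0.7853 = 0.2147

0.2147


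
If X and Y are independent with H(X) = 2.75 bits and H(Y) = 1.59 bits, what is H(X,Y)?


For independent variables, H(X,Y) = H(X) + H(Y) = 2.75 + 1.59 = 4.34

4.34 bits


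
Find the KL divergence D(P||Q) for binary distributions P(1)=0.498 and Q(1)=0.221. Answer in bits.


KL = p*log2(p/q) + (1-p)*log2((1-p)/(1-q)) = 0.498*log2(0.498/0.221) + 0.502*log2(0.502/0.779) = 0.2655

0.2655 bits


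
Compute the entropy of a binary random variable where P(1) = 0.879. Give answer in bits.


H = -p*log2(p) - (1-p)*log2(1-p). -0.879*log2(0.879) = 0.163551; -0.121*log2(0.121) = 0.368677. H = 0.163551 + 0.368677 = 0.5322

0.5322 bits


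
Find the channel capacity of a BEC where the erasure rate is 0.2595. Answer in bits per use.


C = 1 - epsilon = 1 - 0.2595 = 0.7405

0.7405 bits


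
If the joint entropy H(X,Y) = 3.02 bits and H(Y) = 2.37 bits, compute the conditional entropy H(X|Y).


H(X|Y) = H(X,Y) - H(Y) = 3.02 - 2.37 = 0.65

0.65 bits


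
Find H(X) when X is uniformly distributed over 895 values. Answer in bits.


H = log2(n) = log2(895) = 9.8057

9.8057 bits


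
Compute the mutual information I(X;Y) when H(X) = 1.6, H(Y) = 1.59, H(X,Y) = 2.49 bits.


I(X;Y) = H(X) + H(Y) - H(X,Y) = 1.6 + 1.59 - 2.49 = 0.7

0.7 bits


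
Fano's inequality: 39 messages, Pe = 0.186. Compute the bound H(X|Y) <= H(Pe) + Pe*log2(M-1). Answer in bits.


H(Pe) = -Pe*log2(Pe) - (1-Pe)*log2(1-Pe) = -0.186*log2(0.186) - 0.814*log2(0.814) = 0.451352 + 0.241676 = 0.693. Pe*log2(M-1) = 0.186*log2(38) = 0.976115. Bound = H(Pe) + Pe*log2(M-1) = 0.451352 + 0.241676 + 0.976115 = 1.6691

1.6691 bits


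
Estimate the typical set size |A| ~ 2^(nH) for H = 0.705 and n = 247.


log2|A_typical| = nH = 247 * 0.705 = 174.135, so |A_typical| ~ 2^174.135 = 2.629e+52

2.629e+52


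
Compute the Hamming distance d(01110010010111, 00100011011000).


Count differing positions: . ^ . ^ . . . ^ . . ^ ^ ^ ^ = 7 differences

7


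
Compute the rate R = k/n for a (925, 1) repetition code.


Rate = k/n = 1/925

1/925


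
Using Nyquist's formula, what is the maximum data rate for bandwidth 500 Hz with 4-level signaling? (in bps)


Rate = 2 * B * log2(M) = 2 * 500 * 2.0 = 2000.0

2000.0 bps


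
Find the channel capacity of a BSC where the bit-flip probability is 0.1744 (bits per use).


H(p) = -p*log2(p) - (1-p)*log2(1-p) = -0.1744*log2(0.1744) - 0.8256*log2(0.8256) = 0.439406 + 0.228266 = 0.6677. C = 1 - H(p) = 1 - 0.6677 = 0.3323

0.3323 bits


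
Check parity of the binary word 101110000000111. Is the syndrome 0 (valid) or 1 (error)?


Syndrome = XOR of all bits = 1 XOR 0 XOR 1 XOR 1 XOR 1 XOR 0 XOR 0 XOR 0 XOR 0 XOR 0 XOR 0 XOR 0 XOR 1 XOR 1 XOR 1 = 1

1


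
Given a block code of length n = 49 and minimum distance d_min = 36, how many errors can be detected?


Detection capability = d_min - 1 = 36 - 1 = 35

35 errors


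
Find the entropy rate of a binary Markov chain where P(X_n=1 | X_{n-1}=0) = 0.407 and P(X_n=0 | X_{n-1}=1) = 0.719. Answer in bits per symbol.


Stationary distribution: pi_0 = p10/(p01+p10) = 0.6385, pi_1 = 0.3615. Entropy rate H' = pi_0*H(p01) + pi_1*H(p10) = 0.6385*0.9749 + 0.3615*0.8568 = 0.9322

0.9322 bits/symbol


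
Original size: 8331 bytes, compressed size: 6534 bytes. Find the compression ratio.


Ratio = original / compressed = 8331 / 6534 = 1.275

1.275


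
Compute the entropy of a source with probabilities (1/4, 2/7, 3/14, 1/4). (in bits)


H = -sum(p_i * log2(p_i)). Terms: -(1/4)*log2(1/4) = 0.500000; -(2/7)*log2(2/7) = 0.516387; -(3/14)*log2(3/14) = 0.476227; -(1/4)*log2(1/4) = 0.500000. H = 0.500000 + 0.516387 + 0.476227 + 0.500000 = 1.9926

1.9926 bits


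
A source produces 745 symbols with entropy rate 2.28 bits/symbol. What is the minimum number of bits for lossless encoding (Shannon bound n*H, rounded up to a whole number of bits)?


Minimum bits >= n * H = 745 * 2.28 = 1698.6, rounded up to a whole number of bits = 1699

1699 bits


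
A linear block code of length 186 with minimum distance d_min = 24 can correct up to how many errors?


Correction capability = floor((d-1)/2) = floor((24-1)/2) = 11

11 errors


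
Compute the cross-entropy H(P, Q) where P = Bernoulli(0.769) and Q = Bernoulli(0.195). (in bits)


H(P,Q) = -p*log2(q) - (1-p)*log2(1-q). -0.769*log2(0.195) = 1.813651; -0.231*log2(0.805) = 0.072289. H(P,Q) = 1.813651 + 0.072289 = 1.8859

1.8859 bits


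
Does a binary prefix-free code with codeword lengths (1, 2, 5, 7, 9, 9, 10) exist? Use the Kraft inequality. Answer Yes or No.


Kraft sum = sum(2^(-l_i)) = 0.7939, need <= 1. Result: satisfied (a binary prefix-free code with these lengths exists)

Yes


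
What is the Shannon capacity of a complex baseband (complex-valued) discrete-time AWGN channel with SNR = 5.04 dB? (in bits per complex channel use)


SNR_linear = 10^(5.04/10) = 3.1915; C = log2(1 + SNR_linear) = log2(1 + 3.1915) = 2.0675

2.0675 bits/channel use


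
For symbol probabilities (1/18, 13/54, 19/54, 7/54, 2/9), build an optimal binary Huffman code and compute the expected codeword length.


Huffman construction (repeatedly merge the two least-probable nodes; each merge adds 1 bit to every symbol beneath it): 1/18 + 7/54 = 5/27; 5/27 + 2/9 = 11/27; 13/54 + 19/54 = 16/27; 11/27 + 16/27 = 1. Resulting codeword lengths (in the order the probabilities were given): (3, 2, 2, 3, 2). L_avg = sum(p_i * l_i) = 1/18*3 + 13/54*2 + 19/54*2 + 7/54*3 + 2/9*2 = 59/27 = 2.1852

2.1852 bits


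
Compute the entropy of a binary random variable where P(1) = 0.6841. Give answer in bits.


H = -p*log2(p) - (1-p)*log2(1-p). -0.6841*log2(0.6841) = 0.374696; -0.3159*log2(0.3159) = 0.525171. H = 0.374696 + 0.525171 = 0.8999

0.8999 bits


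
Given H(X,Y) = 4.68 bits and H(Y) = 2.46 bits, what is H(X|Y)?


H(X|Y) = H(X,Y) - H(Y) = 4.68 - 2.46 = 2.22

2.22 bits


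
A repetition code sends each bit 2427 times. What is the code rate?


Rate = k/n = 1/2427

1/2427


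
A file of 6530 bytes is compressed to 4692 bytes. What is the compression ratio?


Ratio = original / compressed = 6530 / 4692 = 1.3917

1.3917


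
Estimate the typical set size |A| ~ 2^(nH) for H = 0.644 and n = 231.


log2|A_typical| = nH = 231 * 0.644 = 148.764, so |A_typical| ~ 2^148.764 = 6.059e+44

6.059e+44


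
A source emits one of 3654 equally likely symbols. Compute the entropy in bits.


H = log2(n) = log2(3654) = 11.8353

11.8353 bits


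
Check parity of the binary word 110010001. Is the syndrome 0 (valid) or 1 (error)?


Syndrome = XOR of all bits = 1 XOR 1 XOR 0 XOR 0 XOR 1 XOR 0 XOR 0 XOR 0 XOR 1 = 0

0


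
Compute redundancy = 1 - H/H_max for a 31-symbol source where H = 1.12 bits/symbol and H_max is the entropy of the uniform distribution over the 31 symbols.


H_max = log2(K) = log2(31) = 4.9542 bits/symbol. Redundancy = 1 - H/H_max = 1 - 1.12/4.9542 = 1 - 0.2261 = 0.7739

0.7739


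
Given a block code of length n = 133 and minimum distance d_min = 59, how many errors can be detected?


Detection capability = d_min - 1 = 59 - 1 = 58

58 errors


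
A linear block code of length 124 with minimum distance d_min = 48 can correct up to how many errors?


Correction capability = floor((d-1)/2) = floor((48-1)/2) = 23

23 errors


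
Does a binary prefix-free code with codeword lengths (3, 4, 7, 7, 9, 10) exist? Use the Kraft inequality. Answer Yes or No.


Kraft sum = sum(2^(-l_i)) = 0.2061, need <= 1. Result: satisfied (a binary prefix-free code with these lengths exists)

Yes


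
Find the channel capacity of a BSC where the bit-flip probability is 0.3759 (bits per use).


H(p) = -p*log2(p) - (1-p)*log2(1-p) = -0.3759*log2(0.3759) - 0.6241*log2(0.6241) = 0.530613 + 0.424482 = 0.9551. C = 1 - H(p) = 1 - 0.9551 = 0.0449

0.0449 bits


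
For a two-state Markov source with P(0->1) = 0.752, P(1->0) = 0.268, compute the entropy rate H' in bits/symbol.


Stationary distribution: pi_0 = p10/(p01+p10) = 0.2627, pi_1 = 0.7373. Entropy rate H' = pi_0*H(p01) + pi_1*H(p10) = 0.2627*0.8081 + 0.7373*0.8386 = 0.8306

0.8306 bits/symbol


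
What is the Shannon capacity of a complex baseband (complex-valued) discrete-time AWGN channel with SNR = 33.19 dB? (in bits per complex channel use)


SNR_linear = 10^(33.19/10) = 2084.4909; C = log2(1 + SNR_linear) = log2(1 + 2084.4909) = 11.0262

11.0262 bits/channel use


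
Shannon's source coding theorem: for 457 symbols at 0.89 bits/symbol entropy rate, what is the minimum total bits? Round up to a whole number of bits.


Minimum bits >= n * H = 457 * 0.89 = 406.73, rounded up to a whole number of bits = 407

407 bits


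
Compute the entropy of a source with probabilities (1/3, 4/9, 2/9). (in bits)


H = -sum(p_i * log2(p_i)). Terms: -(1/3)*log2(1/3) = 0.528321; -(4/9)*log2(4/9) = 0.519967; -(2/9)*log2(2/9) = 0.482206. H = 0.528321 + 0.519967 + 0.482206 = 1.5305

1.5305 bits


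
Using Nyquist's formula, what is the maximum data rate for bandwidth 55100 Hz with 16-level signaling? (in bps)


Rate = 2 * B * log2(M) = 2 * 55100 * 4.0 = 440800.0

440800.0 bps


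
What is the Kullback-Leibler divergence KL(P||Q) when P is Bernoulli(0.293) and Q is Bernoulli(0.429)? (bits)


KL = p*log2(p/q) + (1-p)*log2((1-p)/(1-q)) = 0.293*log2(0.293/0.429) + 0.707*log2(0.707/0.571) = 0.0567

0.0567 bits


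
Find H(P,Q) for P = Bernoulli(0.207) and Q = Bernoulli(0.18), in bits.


H(P,Q) = -p*log2(q) - (1-p)*log2(1-q). -0.207*log2(0.18) = 0.512104; -0.793*log2(0.82) = 0.227039. H(P,Q) = 0.512104 + 0.227039 = 0.7391

0.7391 bits


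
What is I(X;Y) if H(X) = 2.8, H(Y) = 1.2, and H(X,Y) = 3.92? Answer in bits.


I(X;Y) = H(X) + H(Y) - H(X,Y) = 2.8 + 1.2 - 3.92 = 0.08

0.08 bits
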